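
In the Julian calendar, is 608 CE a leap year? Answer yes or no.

yes

608 mod 4 = 0, so it is a leap year in the Julian calendar.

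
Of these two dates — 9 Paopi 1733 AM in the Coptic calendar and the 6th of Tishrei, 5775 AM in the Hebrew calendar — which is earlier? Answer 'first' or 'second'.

First date → JDN 2457681; second date → JDN 2456931.
JDN 2456931 < JDN 2457681, so the second date is earlier.

second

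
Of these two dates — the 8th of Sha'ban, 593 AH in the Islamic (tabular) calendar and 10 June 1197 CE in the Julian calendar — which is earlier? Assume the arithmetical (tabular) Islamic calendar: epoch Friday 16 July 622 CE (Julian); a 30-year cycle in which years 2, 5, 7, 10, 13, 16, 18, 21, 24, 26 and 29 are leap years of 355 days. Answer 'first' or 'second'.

second

The two dates have Julian Day Numbers 2158439 and 2158423 respectively.
Since 2158423 < 2158439, the second date comes first.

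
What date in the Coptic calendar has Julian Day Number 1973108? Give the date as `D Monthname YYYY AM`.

3 Meshir 406 AM

JDN 1973108 is 31 January 690 in the proleptic Gregorian calendar.
In the Coptic calendar that day is 3 Meshir 406 AM.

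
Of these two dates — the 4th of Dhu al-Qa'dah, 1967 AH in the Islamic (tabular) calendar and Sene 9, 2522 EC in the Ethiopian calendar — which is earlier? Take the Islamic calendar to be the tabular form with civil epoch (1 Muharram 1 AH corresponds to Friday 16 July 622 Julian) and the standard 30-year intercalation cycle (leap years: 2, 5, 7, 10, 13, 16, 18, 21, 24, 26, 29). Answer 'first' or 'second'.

second

First date → JDN 2645423; second date → JDN 2645294.
JDN 2645294 < JDN 2645423, so the second date is earlier.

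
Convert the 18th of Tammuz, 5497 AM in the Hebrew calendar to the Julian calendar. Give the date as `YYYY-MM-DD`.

1737-07-06

Julian Day Number of the source date = 2355684.
Converting JDN 2355684 to the Julian calendar gives 6 July 1737 CE.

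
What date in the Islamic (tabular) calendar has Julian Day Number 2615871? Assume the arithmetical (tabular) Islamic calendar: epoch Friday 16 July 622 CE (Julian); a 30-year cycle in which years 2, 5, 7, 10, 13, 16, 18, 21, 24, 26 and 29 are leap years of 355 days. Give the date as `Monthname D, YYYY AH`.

Jumada al-Thani 12, 1884 AH

JDN 2615871 is 28 November 2449 in the Gregorian calendar.
In the tabular Islamic calendar that day is Jumada al-Thani 12, 1884 AH.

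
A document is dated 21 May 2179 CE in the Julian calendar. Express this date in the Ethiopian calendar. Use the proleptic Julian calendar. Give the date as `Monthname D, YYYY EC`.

Both dates share Julian Day Number 2517078; in the Ethiopian calendar that is 26 Ginbot 2171 EC.

Ginbot 26, 2171 EC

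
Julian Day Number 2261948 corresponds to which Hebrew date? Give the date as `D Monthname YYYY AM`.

The proleptic Gregorian equivalent of JDN 2261948 is 25 November 1480.
In the Hebrew calendar that day is 14 Kislev 5241 AM.

14 Kislev 5241 AM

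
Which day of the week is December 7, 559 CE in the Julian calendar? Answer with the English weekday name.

In the proleptic Gregorian calendar this is 9 December 559 (JDN 1925573).
1925573 ≡ 6 (mod 7); counting from Monday = 0 gives Sunday.

Sunday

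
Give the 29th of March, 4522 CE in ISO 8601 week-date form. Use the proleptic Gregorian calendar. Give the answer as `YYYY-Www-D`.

4522-W13-7

The weekday is Sunday (ISO weekday 7).
That Sunday belongs to ISO week 13 of ISO year 4522.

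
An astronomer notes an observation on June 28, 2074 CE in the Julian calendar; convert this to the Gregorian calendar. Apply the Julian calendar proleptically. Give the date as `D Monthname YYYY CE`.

The Julian–Gregorian offset here is 13 days (Julian trailing).
28 June 2074 Julian + 13 days → 11 July 2074 Gregorian.

11 July 2074 CE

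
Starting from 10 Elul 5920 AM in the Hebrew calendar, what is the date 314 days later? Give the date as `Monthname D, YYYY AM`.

Counting 314 days forward from JDN 2510239 reaches JDN 2510553, which is Tammuz 29, 5921 AM.

Tammuz 29, 5921 AM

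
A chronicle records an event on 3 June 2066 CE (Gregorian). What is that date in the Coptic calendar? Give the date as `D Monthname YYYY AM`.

26 Pashons 1782 AM

Julian Day Number of the source date = 2475805.
Converting JDN 2475805 to the Coptic calendar gives 26 Pashons 1782 AM.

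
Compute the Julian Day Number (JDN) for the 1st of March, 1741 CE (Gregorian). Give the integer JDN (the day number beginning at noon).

JDN 2400001 is 17 November 1858 CE (Gregorian), MJD 0; the target day is −42994 days from there, so JDN = 2357007.

2357007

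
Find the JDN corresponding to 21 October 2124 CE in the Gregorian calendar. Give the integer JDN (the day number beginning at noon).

JDN 2451545 is 1 January 2000 CE (Gregorian); the target day is +45584 days from there, so JDN = 2497129.

2497129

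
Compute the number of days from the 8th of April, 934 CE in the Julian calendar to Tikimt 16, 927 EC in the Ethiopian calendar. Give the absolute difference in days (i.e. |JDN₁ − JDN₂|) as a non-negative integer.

188

First date → JDN 2062299; second date → JDN 2062487.
The interval is |2062299 − 2062487| = 188 days.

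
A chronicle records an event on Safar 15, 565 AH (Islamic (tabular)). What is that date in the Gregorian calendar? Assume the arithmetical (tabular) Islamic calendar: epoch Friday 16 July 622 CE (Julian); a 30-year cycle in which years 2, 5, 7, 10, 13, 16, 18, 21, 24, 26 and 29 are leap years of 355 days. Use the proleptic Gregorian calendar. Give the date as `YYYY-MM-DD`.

1169-11-15

Julian Day Number of the source date = 2148347.
Converting JDN 2148347 to the Gregorian calendar gives 15 November 1169 CE.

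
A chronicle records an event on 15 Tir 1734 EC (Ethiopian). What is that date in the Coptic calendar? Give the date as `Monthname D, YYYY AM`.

Julian Day Number of the source date = 2357333.
Converting JDN 2357333 to the Coptic calendar gives 15 Tobi 1458 AM.

Tobi 15, 1458 AM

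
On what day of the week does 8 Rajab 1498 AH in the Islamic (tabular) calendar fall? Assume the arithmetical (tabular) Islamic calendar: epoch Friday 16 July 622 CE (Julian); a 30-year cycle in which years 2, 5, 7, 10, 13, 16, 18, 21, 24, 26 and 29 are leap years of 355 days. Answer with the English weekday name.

Saturday

This is JDN 2479111 (22 June 2075 Gregorian).
JDN 2479111 mod 7 = 5, and JDN 0 was a Monday, so this is a Saturday.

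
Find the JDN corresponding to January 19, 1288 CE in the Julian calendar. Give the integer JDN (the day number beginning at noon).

2191518

Equivalently 26 January 1288 (proleptic Gregorian).
JDN 2299161 is 15 October 1582 CE (Gregorian); the target day is −107643 days from there, so JDN = 2191518.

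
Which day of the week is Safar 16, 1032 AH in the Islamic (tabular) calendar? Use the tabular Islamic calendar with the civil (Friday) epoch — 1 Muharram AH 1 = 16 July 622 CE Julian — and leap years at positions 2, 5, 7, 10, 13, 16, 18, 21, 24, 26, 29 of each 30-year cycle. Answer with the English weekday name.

Tuesday

Equivalently 20 December 1622 Gregorian, JDN 2313837.
2313837 ≡ 1 (mod 7); counting from Monday = 0 gives Tuesday.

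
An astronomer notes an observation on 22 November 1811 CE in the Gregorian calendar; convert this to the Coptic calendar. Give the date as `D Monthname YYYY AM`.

13 Hathor 1528 AM

Both dates share Julian Day Number 2382839; in the Coptic calendar that is 13 Hathor 1528 AM.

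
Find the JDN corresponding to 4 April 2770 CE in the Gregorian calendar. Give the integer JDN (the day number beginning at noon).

JDN 2400001 is 17 November 1858 CE (Gregorian), MJD 0; the target day is +332874 days from there, so JDN = 2732875.

2732875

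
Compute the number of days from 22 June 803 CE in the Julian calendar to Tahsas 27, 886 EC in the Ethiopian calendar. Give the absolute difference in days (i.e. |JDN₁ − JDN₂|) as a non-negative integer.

JDN of the first date = 2014526.
JDN of the second date = 2047583.
|2047583 − 2014526| = 33057.

33057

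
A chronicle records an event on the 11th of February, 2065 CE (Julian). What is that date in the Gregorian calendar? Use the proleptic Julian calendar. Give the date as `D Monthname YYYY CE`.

24 February 2065 CE

At this point the Julian calendar is 13 days behind the Gregorian.
11 February 2065 Julian + 13 days → 24 February 2065 Gregorian.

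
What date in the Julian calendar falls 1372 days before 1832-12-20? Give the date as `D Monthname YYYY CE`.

19 March 1829 CE

JDN of 1832-12-20 = 2390550.
2390550 − 1372 = 2389178.
JDN 2389178 in the Julian calendar is 19 March 1829 CE.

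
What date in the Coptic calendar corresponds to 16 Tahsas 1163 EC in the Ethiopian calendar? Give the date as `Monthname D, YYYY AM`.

Koiak 16, 887 AM

The source date corresponds to 19 December 1170 in the proleptic Gregorian calendar (JDN 2148746).
That day falls on 16 Koiak 887 AM in the Coptic calendar.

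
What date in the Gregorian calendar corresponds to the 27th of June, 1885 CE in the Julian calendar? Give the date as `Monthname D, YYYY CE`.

July 9, 1885 CE

The Julian–Gregorian offset here is 12 days (Julian trailing).
27 June 1885 Julian + 12 days → 9 July 1885 Gregorian.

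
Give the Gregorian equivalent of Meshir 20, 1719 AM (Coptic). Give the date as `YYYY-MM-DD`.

2003-02-27

Both dates share Julian Day Number 2452698; in the Gregorian calendar that is 27 February 2003 CE.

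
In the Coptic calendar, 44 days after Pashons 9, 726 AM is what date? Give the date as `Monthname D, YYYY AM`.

JDN of Pashons 9, 726 AM = 2090084.
2090084 + 44 = 2090128.
JDN 2090128 in the Coptic calendar is Paoni 23, 726 AM.

Paoni 23, 726 AM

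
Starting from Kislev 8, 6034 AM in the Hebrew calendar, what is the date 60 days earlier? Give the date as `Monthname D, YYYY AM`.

Tishrei 8, 6034 AM

The starting date is JDN 2551579; 2551579 − 60 = 2551519.
JDN 2551519 corresponds to Tishrei 8, 6034 AM.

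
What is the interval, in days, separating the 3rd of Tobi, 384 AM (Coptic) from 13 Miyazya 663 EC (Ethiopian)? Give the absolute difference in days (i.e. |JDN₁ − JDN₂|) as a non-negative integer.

1195

First date → JDN 1965043; second date → JDN 1966238.
The interval is |1965043 − 1966238| = 1195 days.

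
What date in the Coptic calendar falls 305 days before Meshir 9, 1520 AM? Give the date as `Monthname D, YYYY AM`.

Parmouti 10, 1519 AM

The starting date is JDN 2380003; 2380003 − 305 = 2379698.
JDN 2379698 corresponds to Parmouti 10, 1519 AM.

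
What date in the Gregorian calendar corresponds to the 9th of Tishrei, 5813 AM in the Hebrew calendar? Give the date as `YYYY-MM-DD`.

2052-10-02

Both dates share Julian Day Number 2470813; in the Gregorian calendar that is 2 October 2052 CE.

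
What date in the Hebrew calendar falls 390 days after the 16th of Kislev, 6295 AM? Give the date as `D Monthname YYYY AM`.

Counting 390 days forward from JDN 2646912 reaches JDN 2647302, which is 23 Kislev 6296 AM.

23 Kislev 6296 AM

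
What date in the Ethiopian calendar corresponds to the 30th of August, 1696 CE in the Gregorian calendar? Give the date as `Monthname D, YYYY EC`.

Nehase 27, 1688 EC

Julian Day Number of the source date = 2340754.
Converting JDN 2340754 to the Ethiopian calendar gives 27 Nehase 1688 EC.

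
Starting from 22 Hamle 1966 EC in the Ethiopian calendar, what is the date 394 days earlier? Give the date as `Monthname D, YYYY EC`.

The starting date is JDN 2442258; 2442258 − 394 = 2441864.
JDN 2441864 corresponds to Sene 23, 1965 EC.

Sene 23, 1965 EC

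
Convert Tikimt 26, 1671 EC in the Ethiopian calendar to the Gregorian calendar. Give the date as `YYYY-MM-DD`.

1678-11-02

Both dates share Julian Day Number 2334243; in the Gregorian calendar that is 2 November 1678 CE.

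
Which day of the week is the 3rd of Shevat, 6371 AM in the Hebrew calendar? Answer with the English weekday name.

Wednesday

Equivalently 9 January 2611 Gregorian, JDN 2674716.
2674716 ≡ 2 (mod 7); counting from Monday = 0 gives Wednesday.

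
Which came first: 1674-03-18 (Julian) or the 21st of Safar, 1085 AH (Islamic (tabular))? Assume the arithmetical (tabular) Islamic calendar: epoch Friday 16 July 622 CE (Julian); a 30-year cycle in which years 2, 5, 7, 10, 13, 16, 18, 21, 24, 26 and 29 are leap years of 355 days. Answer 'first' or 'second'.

first

Converting both to JDN: 2332563 vs 2332623; the smaller is the first.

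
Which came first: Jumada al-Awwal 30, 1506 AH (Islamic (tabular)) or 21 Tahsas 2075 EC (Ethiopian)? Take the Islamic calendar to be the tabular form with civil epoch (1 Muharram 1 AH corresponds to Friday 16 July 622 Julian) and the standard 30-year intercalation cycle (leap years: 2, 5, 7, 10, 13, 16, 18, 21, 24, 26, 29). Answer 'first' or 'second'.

second

First date → JDN 2481909; second date → JDN 2481859.
JDN 2481859 < JDN 2481909, so the second date is earlier.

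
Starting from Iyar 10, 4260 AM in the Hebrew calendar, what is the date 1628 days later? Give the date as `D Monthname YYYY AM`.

The starting date is JDN 1903797; 1903797 + 1628 = 1905425.
JDN 1905425 corresponds to 14 Tishrei 4265 AM.

14 Tishrei 4265 AM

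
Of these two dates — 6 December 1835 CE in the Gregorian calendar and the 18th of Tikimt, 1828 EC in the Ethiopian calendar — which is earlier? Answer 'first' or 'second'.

second

First date → JDN 2391619; second date → JDN 2391580.
JDN 2391580 < JDN 2391619, so the second date is earlier.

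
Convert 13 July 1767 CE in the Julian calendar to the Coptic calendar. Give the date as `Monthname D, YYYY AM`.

Julian Day Number of the source date = 2366648.
Converting JDN 2366648 to the Coptic calendar gives 19 Epip 1483 AM.

Epip 19, 1483 AM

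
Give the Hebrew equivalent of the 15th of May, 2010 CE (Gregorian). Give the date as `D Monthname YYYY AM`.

Both dates share Julian Day Number 2455332; in the Hebrew calendar that is 2 Sivan 5770 AM.

2 Sivan 5770 AM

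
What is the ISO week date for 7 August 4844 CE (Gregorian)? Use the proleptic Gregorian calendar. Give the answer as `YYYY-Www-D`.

The weekday is Sunday (ISO weekday 7).
That Sunday belongs to ISO week 31 of ISO year 4844.

4844-W31-7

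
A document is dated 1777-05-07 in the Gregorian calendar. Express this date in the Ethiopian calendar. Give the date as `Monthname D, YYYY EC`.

Ginbot 1, 1769 EC

Julian Day Number of the source date = 2370223.
Converting JDN 2370223 to the Ethiopian calendar gives 1 Ginbot 1769 EC.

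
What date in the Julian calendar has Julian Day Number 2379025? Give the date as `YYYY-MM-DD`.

JDN 2379025 is 13 June 1801 in the Gregorian calendar.
In the Julian calendar that day is 1801-06-01.

1801-06-01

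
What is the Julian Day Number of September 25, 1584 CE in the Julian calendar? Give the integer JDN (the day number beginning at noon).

In the Gregorian calendar the same day is 5 October 1584.
JDN 2299161 is 15 October 1582 CE (Gregorian); the target day is +721 days from there, so JDN = 2299882.

2299882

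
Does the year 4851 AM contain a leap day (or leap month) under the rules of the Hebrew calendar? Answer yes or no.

Hebrew year 4851 is year 6 of its 19-year Metonic cycle; leap years are at positions 3, 6, 8, 11, 14, 17, 19, so it is a leap year (13 months).

yes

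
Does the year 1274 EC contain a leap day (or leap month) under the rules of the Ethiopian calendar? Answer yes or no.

no

1274 mod 4 = 2; in the Ethiopian calendar a year is leap when year mod 4 = 3, so it is a common year.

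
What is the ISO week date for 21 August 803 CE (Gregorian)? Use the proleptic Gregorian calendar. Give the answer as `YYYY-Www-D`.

The weekday is Thursday (ISO weekday 4).
That Thursday belongs to ISO week 34 of ISO year 803.

0803-W34-4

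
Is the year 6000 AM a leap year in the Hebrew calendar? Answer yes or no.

Hebrew year 6000 is year 15 of its 19-year Metonic cycle; leap years are at positions 3, 6, 8, 11, 14, 17, 19, so it is a common year (12 months).

no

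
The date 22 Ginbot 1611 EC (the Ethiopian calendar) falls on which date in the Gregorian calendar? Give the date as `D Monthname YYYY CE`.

27 May 1619 CE

Julian Day Number of the source date = 2312534.
Converting JDN 2312534 to the Gregorian calendar gives 27 May 1619 CE.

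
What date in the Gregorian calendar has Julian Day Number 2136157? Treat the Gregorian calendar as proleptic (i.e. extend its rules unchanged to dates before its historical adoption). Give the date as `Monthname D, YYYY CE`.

Counting from JDN 2299161 = 15 Oct 1582 gives an offset of -163004 days.

July 1, 1136 CE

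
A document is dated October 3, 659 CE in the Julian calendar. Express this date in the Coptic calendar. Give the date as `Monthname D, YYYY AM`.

The source date corresponds to 6 October 659 in the proleptic Gregorian calendar (JDN 1962033).
That day falls on 5 Paopi 376 AM in the Coptic calendar.

Paopi 5, 376 AM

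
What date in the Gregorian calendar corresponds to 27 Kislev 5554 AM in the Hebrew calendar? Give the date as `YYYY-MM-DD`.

1793-12-01

Julian Day Number of the source date = 2376275.
Converting JDN 2376275 to the Gregorian calendar gives 1 December 1793 CE.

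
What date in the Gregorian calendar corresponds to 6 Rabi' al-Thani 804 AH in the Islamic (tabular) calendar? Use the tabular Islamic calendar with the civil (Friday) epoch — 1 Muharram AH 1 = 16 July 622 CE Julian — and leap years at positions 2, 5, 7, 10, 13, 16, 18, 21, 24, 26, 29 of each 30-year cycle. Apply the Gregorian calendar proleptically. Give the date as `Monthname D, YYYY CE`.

Both dates share Julian Day Number 2233090; in the Gregorian calendar that is 22 November 1401 CE.

November 22, 1401 CE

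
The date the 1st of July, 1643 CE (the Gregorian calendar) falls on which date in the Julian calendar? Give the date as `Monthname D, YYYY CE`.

June 21, 1643 CE

The Julian–Gregorian offset here is 10 days (Julian trailing).
1 July 1643 Gregorian − 10 days → 21 June 1643 Julian.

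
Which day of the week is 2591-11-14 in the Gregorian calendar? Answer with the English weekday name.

Monday

JDN 2667721 mod 7 = 0, and JDN 0 was a Monday, so this is a Monday.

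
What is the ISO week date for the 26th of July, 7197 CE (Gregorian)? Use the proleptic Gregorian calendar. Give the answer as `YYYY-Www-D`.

The weekday is Saturday (ISO weekday 6).
That Saturday belongs to ISO week 30 of ISO year 7197.

7197-W30-6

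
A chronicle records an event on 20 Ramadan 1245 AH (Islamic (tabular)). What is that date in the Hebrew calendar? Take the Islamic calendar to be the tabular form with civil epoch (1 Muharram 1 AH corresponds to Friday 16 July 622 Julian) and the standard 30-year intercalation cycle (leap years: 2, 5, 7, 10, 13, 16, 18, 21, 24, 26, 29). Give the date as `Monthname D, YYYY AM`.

Both dates share Julian Day Number 2389527; in the Hebrew calendar that is 20 Adar 5590 AM.

Adar 20, 5590 AM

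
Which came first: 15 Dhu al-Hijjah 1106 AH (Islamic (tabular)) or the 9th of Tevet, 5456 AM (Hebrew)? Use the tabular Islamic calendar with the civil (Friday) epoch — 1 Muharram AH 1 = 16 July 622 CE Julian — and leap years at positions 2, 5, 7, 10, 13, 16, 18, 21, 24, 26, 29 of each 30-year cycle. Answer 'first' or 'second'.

The two dates have Julian Day Numbers 2340354 and 2340495 respectively.
Since 2340354 < 2340495, the first date comes first.

first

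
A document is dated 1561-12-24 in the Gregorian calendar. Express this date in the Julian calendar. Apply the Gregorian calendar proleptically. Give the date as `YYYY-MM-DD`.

At this point the Julian calendar is 10 days behind the Gregorian.
24 December 1561 Gregorian − 10 days → 14 December 1561 Julian.

1561-12-14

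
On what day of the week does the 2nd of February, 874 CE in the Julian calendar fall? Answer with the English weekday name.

Tuesday

In the proleptic Gregorian calendar this is 6 February 874 (JDN 2040319).
Since JDN mod 7 = 1 (0 = Monday), the day is Tuesday.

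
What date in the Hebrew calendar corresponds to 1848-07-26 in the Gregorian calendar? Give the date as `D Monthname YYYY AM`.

25 Tammuz 5608 AM

Julian Day Number of the source date = 2396235.
Converting JDN 2396235 to the Hebrew calendar gives 25 Tammuz 5608 AM.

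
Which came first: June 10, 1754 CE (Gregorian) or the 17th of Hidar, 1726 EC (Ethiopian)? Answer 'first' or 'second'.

Converting both to JDN: 2361856 vs 2354353; the smaller is the second.

second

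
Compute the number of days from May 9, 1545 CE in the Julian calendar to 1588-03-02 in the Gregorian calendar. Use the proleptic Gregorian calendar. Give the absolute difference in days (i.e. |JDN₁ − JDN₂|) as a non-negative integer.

First date → JDN 2285498; second date → JDN 2301126.
The interval is |2285498 − 2301126| = 15628 days.

15628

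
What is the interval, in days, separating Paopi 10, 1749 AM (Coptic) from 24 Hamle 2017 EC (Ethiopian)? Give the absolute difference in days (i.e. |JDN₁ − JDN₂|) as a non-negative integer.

First date → JDN 2463526; second date → JDN 2460888.
The interval is |2463526 − 2460888| = 2638 days.

2638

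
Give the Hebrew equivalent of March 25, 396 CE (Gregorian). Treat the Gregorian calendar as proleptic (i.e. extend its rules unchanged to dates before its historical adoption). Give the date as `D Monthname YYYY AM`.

27 Adar II 4156 AM

Julian Day Number of the source date = 1865780.
Converting JDN 1865780 to the Hebrew calendar gives 27 Adar II 4156 AM.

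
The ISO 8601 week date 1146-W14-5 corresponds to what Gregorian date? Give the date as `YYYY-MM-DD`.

ISO week 1 of 1146 is the week containing the first Thursday of 1146.
Week 14, day 5 (Friday) lands on 1146-04-05.

1146-04-05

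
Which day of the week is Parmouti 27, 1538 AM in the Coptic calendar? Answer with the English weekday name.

Saturday

This is JDN 2386655 (4 May 1822 Gregorian).
JDN 2386655 mod 7 = 5, and JDN 0 was a Monday, so this is a Saturday.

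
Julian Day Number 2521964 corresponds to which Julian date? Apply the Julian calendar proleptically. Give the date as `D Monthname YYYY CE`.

5 October 2192 CE

JDN 2521964 is 19 October 2192 in the Gregorian calendar.
In the Julian calendar that day is 5 October 2192 CE.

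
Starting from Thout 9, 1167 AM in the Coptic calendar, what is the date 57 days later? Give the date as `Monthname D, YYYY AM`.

Hathor 6, 1167 AM

Counting 57 days forward from JDN 2250919 reaches JDN 2250976, which is Hathor 6, 1167 AM.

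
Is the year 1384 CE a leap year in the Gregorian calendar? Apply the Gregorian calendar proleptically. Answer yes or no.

1384 is divisible by 4 and not by 100, so it is a leap year.

yes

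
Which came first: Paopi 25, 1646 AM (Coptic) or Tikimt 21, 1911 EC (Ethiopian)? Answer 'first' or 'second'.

The two dates have Julian Day Numbers 2425920 and 2421898 respectively.
Since 2421898 < 2425920, the second date comes first.

second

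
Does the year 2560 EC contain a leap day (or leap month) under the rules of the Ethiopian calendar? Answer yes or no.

2560 mod 4 = 0; in the Ethiopian calendar a year is leap when year mod 4 = 3, so it is a common year.

no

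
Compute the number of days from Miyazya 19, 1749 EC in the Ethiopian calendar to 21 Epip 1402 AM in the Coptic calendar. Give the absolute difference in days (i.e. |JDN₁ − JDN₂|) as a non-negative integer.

JDN of the first date = 2362906.
JDN of the second date = 2337065.
|2337065 − 2362906| = 25841.

25841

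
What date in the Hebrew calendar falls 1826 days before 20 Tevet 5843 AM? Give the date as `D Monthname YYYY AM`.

25 Tevet 5838 AM

Counting 1826 days back from JDN 2481870 reaches JDN 2480044, which is 25 Tevet 5838 AM.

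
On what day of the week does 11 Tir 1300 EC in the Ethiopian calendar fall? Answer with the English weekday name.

This is JDN 2198811 (15 January 1308 Gregorian).
2198811 ≡ 6 (mod 7); counting from Monday = 0 gives Sunday.

Sunday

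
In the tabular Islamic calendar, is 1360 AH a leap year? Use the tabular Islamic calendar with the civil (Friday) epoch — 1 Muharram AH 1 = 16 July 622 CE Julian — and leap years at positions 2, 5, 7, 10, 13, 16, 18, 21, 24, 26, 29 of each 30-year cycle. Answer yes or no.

yes

Year 1360 AH is year 10 of its 30-year cycle; leap positions are 2, 5, 7, 10, 13, 16, 18, 21, 24, 26, 29, so it is a leap year (355 days).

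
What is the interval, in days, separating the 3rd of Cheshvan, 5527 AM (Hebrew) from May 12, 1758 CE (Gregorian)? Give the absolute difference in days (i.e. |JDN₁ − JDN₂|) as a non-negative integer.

3069

JDN of the first date = 2366357.
JDN of the second date = 2363288.
|2363288 − 2366357| = 3069.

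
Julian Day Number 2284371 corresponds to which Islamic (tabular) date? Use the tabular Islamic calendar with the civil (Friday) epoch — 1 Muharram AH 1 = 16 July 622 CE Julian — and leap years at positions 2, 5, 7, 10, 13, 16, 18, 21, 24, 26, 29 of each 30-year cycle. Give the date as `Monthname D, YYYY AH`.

The proleptic Gregorian equivalent of JDN 2284371 is 18 April 1542.
In the tabular Islamic calendar that day is Dhu al-Hijjah 22, 948 AH.

Dhu al-Hijjah 22, 948 AH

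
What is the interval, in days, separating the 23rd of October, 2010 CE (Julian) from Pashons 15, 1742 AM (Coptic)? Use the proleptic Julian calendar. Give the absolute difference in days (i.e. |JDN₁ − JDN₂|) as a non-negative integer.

5678

JDN of the first date = 2455506.
JDN of the second date = 2461184.
|2461184 − 2455506| = 5678.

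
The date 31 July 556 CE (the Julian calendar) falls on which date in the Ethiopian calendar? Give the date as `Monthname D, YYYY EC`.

Nehase 7, 548 EC

The source date corresponds to 2 August 556 in the proleptic Gregorian calendar (JDN 1924349).
That day falls on 7 Nehase 548 EC in the Ethiopian calendar.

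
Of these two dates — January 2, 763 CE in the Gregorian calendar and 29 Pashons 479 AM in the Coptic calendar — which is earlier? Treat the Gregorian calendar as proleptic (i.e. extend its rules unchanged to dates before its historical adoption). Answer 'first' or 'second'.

First date → JDN 1999741; second date → JDN 1999887.
JDN 1999741 < JDN 1999887, so the first date is earlier.

first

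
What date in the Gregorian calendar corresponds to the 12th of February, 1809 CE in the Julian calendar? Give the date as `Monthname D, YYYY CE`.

The Julian–Gregorian offset here is 12 days (Julian trailing).
12 February 1809 Julian + 12 days → 24 February 1809 Gregorian.

February 24, 1809 CE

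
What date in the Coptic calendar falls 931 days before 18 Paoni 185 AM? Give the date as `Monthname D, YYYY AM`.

Hathor 28, 183 AM

JDN of 18 Paoni 185 AM = 1892523.
1892523 − 931 = 1891592.
JDN 1891592 in the Coptic calendar is Hathor 28, 183 AM.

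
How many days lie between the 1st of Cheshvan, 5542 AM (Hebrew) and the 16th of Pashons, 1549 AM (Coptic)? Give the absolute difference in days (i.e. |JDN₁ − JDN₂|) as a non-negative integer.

18842

JDN of the first date = 2371850.
JDN of the second date = 2390692.
|2390692 − 2371850| = 18842.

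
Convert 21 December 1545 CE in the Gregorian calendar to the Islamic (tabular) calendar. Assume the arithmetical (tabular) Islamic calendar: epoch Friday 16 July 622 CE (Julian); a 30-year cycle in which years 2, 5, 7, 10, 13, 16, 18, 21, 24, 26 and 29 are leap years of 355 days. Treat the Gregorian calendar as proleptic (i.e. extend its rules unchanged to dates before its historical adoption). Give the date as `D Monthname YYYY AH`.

Julian Day Number of the source date = 2285714.
Converting JDN 2285714 to the tabular Islamic calendar gives 6 Shawwal 952 AH.

6 Shawwal 952 AH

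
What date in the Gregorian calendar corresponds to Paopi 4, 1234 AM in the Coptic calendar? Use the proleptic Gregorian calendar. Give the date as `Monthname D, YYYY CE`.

Julian Day Number of the source date = 2275416.
Converting JDN 2275416 to the Gregorian calendar gives 11 October 1517 CE.

October 11, 1517 CE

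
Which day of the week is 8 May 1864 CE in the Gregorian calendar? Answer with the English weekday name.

Sunday

JDN 2402000 mod 7 = 6, and JDN 0 was a Monday, so this is a Sunday.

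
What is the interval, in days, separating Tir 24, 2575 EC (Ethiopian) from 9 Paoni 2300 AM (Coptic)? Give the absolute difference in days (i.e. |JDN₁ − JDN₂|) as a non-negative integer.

501

JDN of the first date = 2664517.
JDN of the second date = 2665018.
|2665018 − 2664517| = 501.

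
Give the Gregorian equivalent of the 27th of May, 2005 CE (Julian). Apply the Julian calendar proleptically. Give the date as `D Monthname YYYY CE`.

At this point the Julian calendar is 13 days behind the Gregorian.
27 May 2005 Julian + 13 days → 9 June 2005 Gregorian.

9 June 2005 CE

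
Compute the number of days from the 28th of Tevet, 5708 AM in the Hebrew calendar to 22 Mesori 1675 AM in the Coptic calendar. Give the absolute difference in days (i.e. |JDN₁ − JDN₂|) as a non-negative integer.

JDN of the first date = 2432561.
JDN of the second date = 2436809.
|2436809 − 2432561| = 4248.

4248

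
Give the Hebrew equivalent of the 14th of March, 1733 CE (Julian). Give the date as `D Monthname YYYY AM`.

9 Nisan 5493 AM

The source date corresponds to 25 March 1733 in the Gregorian calendar (JDN 2354109).
That day falls on 9 Nisan 5493 AM in the Hebrew calendar.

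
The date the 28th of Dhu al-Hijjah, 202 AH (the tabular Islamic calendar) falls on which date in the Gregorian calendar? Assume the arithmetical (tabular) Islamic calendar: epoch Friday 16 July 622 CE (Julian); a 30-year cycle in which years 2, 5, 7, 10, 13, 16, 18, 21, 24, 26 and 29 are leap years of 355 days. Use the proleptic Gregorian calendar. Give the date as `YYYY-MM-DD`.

Julian Day Number of the source date = 2020020.
Converting JDN 2020020 to the Gregorian calendar gives 11 July 818 CE.

0818-07-11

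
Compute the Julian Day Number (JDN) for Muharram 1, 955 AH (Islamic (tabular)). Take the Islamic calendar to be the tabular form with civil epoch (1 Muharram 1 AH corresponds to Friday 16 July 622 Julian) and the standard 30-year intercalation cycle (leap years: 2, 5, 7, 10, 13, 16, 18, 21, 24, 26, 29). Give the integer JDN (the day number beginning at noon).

2286506

In the proleptic Gregorian calendar the same day is 21 February 1548.
JDN 2451545 is 1 January 2000 CE (Gregorian); the target day is −165039 days from there, so JDN = 2286506.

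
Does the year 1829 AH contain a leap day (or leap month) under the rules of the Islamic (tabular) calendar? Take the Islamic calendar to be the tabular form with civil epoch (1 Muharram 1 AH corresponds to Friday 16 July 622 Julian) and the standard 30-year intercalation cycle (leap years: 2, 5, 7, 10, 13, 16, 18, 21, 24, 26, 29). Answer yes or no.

Year 1829 AH is year 29 of its 30-year cycle; leap positions are 2, 5, 7, 10, 13, 16, 18, 21, 24, 26, 29, so it is a leap year (355 days).

yes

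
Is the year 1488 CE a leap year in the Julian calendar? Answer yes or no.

yes

1488 mod 4 = 0, so it is a leap year in the Julian calendar.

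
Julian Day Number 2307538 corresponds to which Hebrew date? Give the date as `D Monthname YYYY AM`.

9 Tishrei 5366 AM

The Gregorian equivalent of JDN 2307538 is 21 September 1605.
In the Hebrew calendar that day is 9 Tishrei 5366 AM.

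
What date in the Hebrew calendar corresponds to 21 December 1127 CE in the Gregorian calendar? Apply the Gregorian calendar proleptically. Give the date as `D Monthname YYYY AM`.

8 Tevet 4888 AM

Julian Day Number of the source date = 2133042.
Converting JDN 2133042 to the Hebrew calendar gives 8 Tevet 4888 AM.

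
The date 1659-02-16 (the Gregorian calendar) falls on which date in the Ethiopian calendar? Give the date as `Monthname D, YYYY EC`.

Both dates share Julian Day Number 2327044; in the Ethiopian calendar that is 12 Yekatit 1651 EC.

Yekatit 12, 1651 EC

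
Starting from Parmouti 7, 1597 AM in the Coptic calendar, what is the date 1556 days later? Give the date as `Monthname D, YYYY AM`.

Epip 12, 1601 AM

Counting 1556 days forward from JDN 2408185 reaches JDN 2409741, which is Epip 12, 1601 AM.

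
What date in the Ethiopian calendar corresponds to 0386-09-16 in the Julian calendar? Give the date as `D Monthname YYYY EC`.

The source date corresponds to 17 September 386 in the proleptic Gregorian calendar (JDN 1862303).
That day falls on 19 Meskerem 379 EC in the Ethiopian calendar.

19 Meskerem 379 EC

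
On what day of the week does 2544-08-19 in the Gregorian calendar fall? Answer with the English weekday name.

Since JDN mod 7 = 2 (0 = Monday), the day is Wednesday.

Wednesday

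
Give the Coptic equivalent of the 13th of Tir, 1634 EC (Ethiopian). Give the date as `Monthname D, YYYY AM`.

Julian Day Number of the source date = 2320806.
Converting JDN 2320806 to the Coptic calendar gives 13 Tobi 1358 AM.

Tobi 13, 1358 AM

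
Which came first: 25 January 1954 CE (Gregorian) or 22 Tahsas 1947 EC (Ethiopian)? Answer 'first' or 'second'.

first

First date → JDN 2434768; second date → JDN 2435108.
JDN 2434768 < JDN 2435108, so the first date is earlier.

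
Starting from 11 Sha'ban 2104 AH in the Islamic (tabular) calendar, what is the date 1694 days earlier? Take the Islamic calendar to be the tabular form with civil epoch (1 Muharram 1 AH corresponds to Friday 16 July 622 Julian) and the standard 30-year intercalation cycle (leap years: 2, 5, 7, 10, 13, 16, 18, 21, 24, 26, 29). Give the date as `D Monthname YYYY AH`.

Counting 1694 days back from JDN 2693890 reaches JDN 2692196, which is 1 Dhu al-Qa'dah 2099 AH.

1 Dhu al-Qa'dah 2099 AH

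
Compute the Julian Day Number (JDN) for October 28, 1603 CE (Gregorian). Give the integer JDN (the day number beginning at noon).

2306844

JDN 2299161 is 15 October 1582 CE (Gregorian); the target day is +7683 days from there, so JDN = 2306844.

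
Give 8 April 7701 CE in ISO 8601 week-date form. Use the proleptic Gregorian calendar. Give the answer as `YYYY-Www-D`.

The weekday is Friday (ISO weekday 5).
That Friday belongs to ISO week 14 of ISO year 7701.

7701-W14-5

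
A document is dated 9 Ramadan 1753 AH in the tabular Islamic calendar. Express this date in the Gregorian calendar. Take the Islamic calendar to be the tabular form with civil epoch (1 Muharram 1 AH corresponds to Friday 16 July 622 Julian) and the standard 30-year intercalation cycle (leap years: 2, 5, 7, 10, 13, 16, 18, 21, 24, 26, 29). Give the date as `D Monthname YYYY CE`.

17 January 2323 CE

Both dates share Julian Day Number 2569534; in the Gregorian calendar that is 17 January 2323 CE.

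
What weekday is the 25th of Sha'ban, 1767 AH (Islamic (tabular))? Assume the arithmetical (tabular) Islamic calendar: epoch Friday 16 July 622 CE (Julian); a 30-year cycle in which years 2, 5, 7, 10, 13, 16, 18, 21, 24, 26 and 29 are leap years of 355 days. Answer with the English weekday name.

This is JDN 2574483 (5 August 2336 Gregorian).
JDN 2574483 mod 7 = 2, and JDN 0 was a Monday, so this is a Wednesday.

Wednesday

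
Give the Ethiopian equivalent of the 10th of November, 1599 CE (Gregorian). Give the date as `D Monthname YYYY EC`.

3 Hidar 1592 EC

Both dates share Julian Day Number 2305396; in the Ethiopian calendar that is 3 Hidar 1592 EC.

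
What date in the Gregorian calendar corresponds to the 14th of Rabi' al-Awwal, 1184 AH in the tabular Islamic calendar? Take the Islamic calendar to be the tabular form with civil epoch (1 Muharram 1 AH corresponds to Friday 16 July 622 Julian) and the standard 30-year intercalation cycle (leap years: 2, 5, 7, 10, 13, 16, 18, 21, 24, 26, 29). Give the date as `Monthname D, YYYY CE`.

Julian Day Number of the source date = 2367728.
Converting JDN 2367728 to the Gregorian calendar gives 8 July 1770 CE.

July 8, 1770 CE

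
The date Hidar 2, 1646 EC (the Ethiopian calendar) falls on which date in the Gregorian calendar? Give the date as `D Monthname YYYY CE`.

8 November 1653 CE

Julian Day Number of the source date = 2325118.
Converting JDN 2325118 to the Gregorian calendar gives 8 November 1653 CE.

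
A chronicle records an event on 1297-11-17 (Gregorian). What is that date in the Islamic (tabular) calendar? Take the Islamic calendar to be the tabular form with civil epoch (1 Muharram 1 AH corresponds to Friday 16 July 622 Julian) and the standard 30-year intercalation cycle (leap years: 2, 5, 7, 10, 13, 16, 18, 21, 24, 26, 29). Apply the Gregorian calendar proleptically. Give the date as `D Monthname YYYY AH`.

Julian Day Number of the source date = 2195101.
Converting JDN 2195101 to the tabular Islamic calendar gives 23 Muharram 697 AH.

23 Muharram 697 AH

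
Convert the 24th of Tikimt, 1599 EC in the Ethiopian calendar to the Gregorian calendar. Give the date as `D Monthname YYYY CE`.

Julian Day Number of the source date = 2307943.
Converting JDN 2307943 to the Gregorian calendar gives 31 October 1606 CE.

31 October 1606 CE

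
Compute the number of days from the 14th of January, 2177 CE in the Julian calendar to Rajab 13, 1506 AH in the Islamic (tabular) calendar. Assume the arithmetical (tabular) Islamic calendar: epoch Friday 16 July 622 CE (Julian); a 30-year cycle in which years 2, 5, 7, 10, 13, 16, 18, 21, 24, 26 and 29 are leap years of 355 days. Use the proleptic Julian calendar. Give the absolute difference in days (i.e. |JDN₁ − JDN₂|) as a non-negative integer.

34270

JDN of the first date = 2516221.
JDN of the second date = 2481951.
|2481951 − 2516221| = 34270.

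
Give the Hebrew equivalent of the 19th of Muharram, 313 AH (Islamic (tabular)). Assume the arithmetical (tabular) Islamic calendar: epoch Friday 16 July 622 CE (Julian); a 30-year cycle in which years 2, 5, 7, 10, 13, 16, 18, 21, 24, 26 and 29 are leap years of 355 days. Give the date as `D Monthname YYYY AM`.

Both dates share Julian Day Number 2059020; in the Hebrew calendar that is 19 Nisan 4685 AM.

19 Nisan 4685 AM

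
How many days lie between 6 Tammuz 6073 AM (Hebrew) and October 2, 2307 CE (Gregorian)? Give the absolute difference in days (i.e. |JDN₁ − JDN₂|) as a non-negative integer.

2099

First date → JDN 2566047; second date → JDN 2563948.
The interval is |2566047 − 2563948| = 2099 days.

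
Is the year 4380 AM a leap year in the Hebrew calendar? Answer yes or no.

Hebrew year 4380 is year 10 of its 19-year Metonic cycle; leap years are at positions 3, 6, 8, 11, 14, 17, 19, so it is a common year (12 months).

no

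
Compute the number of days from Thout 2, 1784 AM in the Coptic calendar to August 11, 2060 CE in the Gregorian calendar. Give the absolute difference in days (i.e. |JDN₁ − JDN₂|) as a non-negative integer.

2589

JDN of the first date = 2476272.
JDN of the second date = 2473683.
|2473683 − 2476272| = 2589.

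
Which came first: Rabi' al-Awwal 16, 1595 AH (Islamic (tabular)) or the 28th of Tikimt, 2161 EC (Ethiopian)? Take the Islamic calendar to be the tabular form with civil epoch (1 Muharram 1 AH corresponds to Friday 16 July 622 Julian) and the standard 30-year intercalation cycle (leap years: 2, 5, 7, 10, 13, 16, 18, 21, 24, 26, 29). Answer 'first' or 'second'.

second

First date → JDN 2513374; second date → JDN 2513218.
JDN 2513218 < JDN 2513374, so the second date is earlier.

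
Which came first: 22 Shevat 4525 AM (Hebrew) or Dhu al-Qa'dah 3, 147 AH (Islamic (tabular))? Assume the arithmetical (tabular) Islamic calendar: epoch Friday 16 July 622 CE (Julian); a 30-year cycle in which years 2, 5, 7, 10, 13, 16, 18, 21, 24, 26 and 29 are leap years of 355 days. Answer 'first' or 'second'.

second

The two dates have Julian Day Numbers 2000493 and 2000475 respectively.
Since 2000475 < 2000493, the second date comes first.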